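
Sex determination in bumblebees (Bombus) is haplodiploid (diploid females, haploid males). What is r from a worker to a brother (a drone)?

0.25

Her haploid brother carries none of their father's genes and a random half of their mother's genome; that half matches the maternal half of her own genome with probability 1/2: r = 1/2 · 1/2 = 1/4.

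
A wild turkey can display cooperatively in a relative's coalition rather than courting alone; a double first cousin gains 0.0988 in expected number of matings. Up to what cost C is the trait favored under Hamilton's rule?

r to a double first cousin = 0.25 (double first cousins share both grandparent pairs — four paths of length 4: r = 4·(1/2)^4 = 1/4).
Hamilton's rule: n·r·B > C, so the trait is favored while C < n·r·B = 1·0.25·0.0988 = 0.0247.

0.0247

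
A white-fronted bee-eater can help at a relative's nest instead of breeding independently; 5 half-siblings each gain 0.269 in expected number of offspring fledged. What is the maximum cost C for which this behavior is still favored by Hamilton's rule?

r to a half-sibling = 1/4 (half-sibs share one parent — one path of length 2: r = (1/2)^2 = 1/4).
Hamilton's rule: n·r·B > C, so the trait is favored while C < n·r·B = 5·0.25·0.269 = 0.33625.

0.33625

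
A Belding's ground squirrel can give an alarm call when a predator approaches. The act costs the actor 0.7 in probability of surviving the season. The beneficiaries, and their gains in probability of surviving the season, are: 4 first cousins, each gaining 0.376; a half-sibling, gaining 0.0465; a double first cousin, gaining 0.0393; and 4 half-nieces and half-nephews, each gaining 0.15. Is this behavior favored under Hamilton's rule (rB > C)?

No

Hamilton's rule: the trait is favored when the sum of r·B over every recipient exceeds the actor's cost C.
r to a first cousin = 0.125 (first cousins share one grandparent pair — two paths of length 4: r = 2·(1/2)^4 = 1/8).
r to a half-sibling = 0.25 (half-sibs share one parent — one path of length 2: r = (1/2)^2 = 1/4).
r to a double first cousin = 0.25 (double first cousins share both grandparent pairs — four paths of length 4: r = 4·(1/2)^4 = 1/4).
r to a half-niece or half-nephew = 1/8 (half-aunt/uncle↔niece/nephew: one path of length 3: r = (1/2)^3 = 1/8).
Summing one r·B term per recipient: 4·0.125·0.376 + 1·0.25·0.0465 + 1·0.25·0.0393 + 4·0.125·0.15 = 0.28445.
0.28445 < 0.7: the indirect benefit is less than the cost.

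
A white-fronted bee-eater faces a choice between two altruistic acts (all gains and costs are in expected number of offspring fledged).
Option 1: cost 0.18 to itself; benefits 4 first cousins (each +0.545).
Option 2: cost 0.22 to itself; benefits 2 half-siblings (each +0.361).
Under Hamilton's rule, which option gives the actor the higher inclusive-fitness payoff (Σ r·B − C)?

Option 1

Option 1: r to a first cousin = 0.125.
Option 1: Σ r·B − C = (4·0.125·0.545) − 0.18 = 0.0925.
Option 2: r to a half-sibling = 0.25.
Option 2: Σ r·B − C = (2·0.25·0.361) − 0.22 = -0.0395.
Option 1 has the higher net inclusive-fitness payoff.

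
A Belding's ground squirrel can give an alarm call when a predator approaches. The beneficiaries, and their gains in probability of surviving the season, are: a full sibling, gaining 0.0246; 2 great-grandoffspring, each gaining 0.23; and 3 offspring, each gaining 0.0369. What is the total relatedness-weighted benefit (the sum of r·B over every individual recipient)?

0.12515

r to a full sibling = 1/2 (full sibs share both parents — two paths of length 2: r = 2·(1/2)^2 = 1/2).
r to a great-grandoffspring = 0.125 (three parent–offspring links: r = (1/2)^3 = 1/8).
r to an offspring = 1/2 (one parent–offspring link: r = (1/2)^1 = 1/2).
Summing one r·B term per recipient: 1·0.5·0.0246 + 2·0.125·0.23 + 3·0.5·0.0369 = 0.12515.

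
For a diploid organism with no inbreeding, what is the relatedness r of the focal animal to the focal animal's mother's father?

Each parent–offspring link contributes a factor of 1/2, and independent paths through distinct common ancestors add.
Two parent–offspring links: r = (1/2)^2 = 1/4.

0.25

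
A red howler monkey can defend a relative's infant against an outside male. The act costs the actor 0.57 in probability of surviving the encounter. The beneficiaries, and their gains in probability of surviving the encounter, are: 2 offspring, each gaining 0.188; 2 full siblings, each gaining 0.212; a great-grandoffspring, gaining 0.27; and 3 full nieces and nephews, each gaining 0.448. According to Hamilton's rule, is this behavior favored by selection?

Hamilton's rule: the trait is favored when the sum of r·B over every recipient exceeds the actor's cost C.
r to an offspring = 0.5 (one parent–offspring link: r = (1/2)^1 = 1/2).
r to a full sibling = 0.5 (full sibs share both parents — two paths of length 2: r = 2·(1/2)^2 = 1/2).
r to a great-grandoffspring = 0.125 (three parent–offspring links: r = (1/2)^3 = 1/8).
r to a full niece or nephew = 1/4 (full aunt/uncle↔niece/nephew: two paths of length 3 through the shared grandparent pair: r = 2·(1/2)^3 = 1/4).
Summing one r·B term per recipient: 2·0.5·0.188 + 2·0.5·0.212 + 1·0.125·0.27 + 3·0.25·0.448 = 0.76975.
0.76975 > 0.57: the indirect benefit exceeds the cost.

Yes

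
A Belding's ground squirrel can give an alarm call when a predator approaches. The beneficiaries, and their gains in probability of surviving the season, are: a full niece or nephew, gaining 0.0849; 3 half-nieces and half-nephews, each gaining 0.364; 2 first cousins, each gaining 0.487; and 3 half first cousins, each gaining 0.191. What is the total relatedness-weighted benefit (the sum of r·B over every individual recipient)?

0.3152875

r to a full niece or nephew = 1/4 (full aunt/uncle↔niece/nephew: two paths of length 3 through the shared grandparent pair: r = 2·(1/2)^3 = 1/4).
r to a half-niece or half-nephew = 0.125 (half-aunt/uncle↔niece/nephew: one path of length 3: r = (1/2)^3 = 1/8).
r to a first cousin = 0.125 (first cousins share one grandparent pair — two paths of length 4: r = 2·(1/2)^4 = 1/8).
r to a half first cousin = 0.0625 (half first cousins share one grandparent — one path of length 4: r = (1/2)^4 = 1/16).
Summing one r·B term per recipient: 1·0.25·0.0849 + 3·0.125·0.364 + 2·0.125·0.487 + 3·0.0625·0.191 = 0.3152875.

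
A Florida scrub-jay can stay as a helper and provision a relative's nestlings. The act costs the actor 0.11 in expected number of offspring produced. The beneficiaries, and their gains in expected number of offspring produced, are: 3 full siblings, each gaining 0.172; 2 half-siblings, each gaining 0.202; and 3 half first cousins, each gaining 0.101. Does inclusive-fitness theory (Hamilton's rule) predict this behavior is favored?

Hamilton's rule: the trait is favored when the sum of r·B over every recipient exceeds the actor's cost C.
r to a full sibling = 1/2 (full sibs share both parents — two paths of length 2: r = 2·(1/2)^2 = 1/2).
r to a half-sibling = 0.25 (half-sibs share one parent — one path of length 2: r = (1/2)^2 = 1/4).
r to a half first cousin = 0.0625 (half first cousins share one grandparent — one path of length 4: r = (1/2)^4 = 1/16).
Summing one r·B term per recipient: 3·0.5·0.172 + 2·0.25·0.202 + 3·0.0625·0.101 = 0.3779375.
0.3779375 > 0.11: the indirect benefit exceeds the cost.

Yes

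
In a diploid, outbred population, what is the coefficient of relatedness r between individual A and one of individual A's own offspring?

0.5

Each parent–offspring link contributes a factor of 1/2, and independent paths through distinct common ancestors add.
One parent–offspring link: r = (1/2)^1 = 1/2.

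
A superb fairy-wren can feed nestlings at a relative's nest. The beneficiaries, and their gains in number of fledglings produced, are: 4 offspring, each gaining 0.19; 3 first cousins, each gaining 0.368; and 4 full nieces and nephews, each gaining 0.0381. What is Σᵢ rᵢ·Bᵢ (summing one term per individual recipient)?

r to an offspring = 0.5 (one parent–offspring link: r = (1/2)^1 = 1/2).
r to a first cousin = 0.125 (first cousins share one grandparent pair — two paths of length 4: r = 2·(1/2)^4 = 1/8).
r to a full niece or nephew = 0.25 (full aunt/uncle↔niece/nephew: two paths of length 3 through the shared grandparent pair: r = 2·(1/2)^3 = 1/4).
Summing one r·B term per recipient: 4·0.5·0.19 + 3·0.125·0.368 + 4·0.25·0.0381 = 0.5561.

0.5561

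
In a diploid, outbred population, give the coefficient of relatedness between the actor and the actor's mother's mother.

0.25

Each parent–offspring link contributes a factor of 1/2, and independent paths through distinct common ancestors add.
Two parent–offspring links: r = (1/2)^2 = 1/4.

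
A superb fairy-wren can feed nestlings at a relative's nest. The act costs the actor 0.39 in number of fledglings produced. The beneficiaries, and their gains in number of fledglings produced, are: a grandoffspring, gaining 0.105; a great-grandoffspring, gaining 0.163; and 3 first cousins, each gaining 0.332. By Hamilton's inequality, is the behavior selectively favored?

No

Hamilton's rule: the trait is favored when the sum of r·B over every recipient exceeds the actor's cost C.
r to a grandoffspring = 0.25 (two parent–offspring links: r = (1/2)^2 = 1/4).
r to a great-grandoffspring = 0.125 (three parent–offspring links: r = (1/2)^3 = 1/8).
r to a first cousin = 1/8 (first cousins share one grandparent pair — two paths of length 4: r = 2·(1/2)^4 = 1/8).
Summing one r·B term per recipient: 1·0.25·0.105 + 1·0.125·0.163 + 3·0.125·0.332 = 0.171125.
0.171125 < 0.39: the indirect benefit is less than the cost.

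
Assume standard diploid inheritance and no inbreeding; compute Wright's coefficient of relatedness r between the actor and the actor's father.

0.5

Each parent–offspring link contributes a factor of 1/2, and independent paths through distinct common ancestors add.
One parent–offspring link: r = (1/2)^1 = 1/2.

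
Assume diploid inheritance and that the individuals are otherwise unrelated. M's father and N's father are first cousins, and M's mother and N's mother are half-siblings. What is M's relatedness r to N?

0.09375

With two independent routes of shared ancestry, r is the sum of the two contributions.
M and N are related in two ways: second cousins through their fathers (r = 1/32) and half first cousins through their mothers (r = 1/16).
r = 1/32 + 1/16 = 0.09375.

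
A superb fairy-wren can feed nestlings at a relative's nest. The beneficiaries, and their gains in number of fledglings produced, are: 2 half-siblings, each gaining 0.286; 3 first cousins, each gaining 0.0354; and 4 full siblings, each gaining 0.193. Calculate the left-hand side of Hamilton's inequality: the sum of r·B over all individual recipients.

0.542275

r to a half-sibling = 1/4 (half-sibs share one parent — one path of length 2: r = (1/2)^2 = 1/4).
r to a first cousin = 1/8 (first cousins share one grandparent pair — two paths of length 4: r = 2·(1/2)^4 = 1/8).
r to a full sibling = 0.5 (full sibs share both parents — two paths of length 2: r = 2·(1/2)^2 = 1/2).
Summing one r·B term per recipient: 2·0.25·0.286 + 3·0.125·0.0354 + 4·0.5·0.193 = 0.542275.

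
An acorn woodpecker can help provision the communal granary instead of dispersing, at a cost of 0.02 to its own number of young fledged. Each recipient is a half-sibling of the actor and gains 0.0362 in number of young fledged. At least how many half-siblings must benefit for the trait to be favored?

3

r to a half-sibling = 0.25 (half-sibs share one parent — one path of length 2: r = (1/2)^2 = 1/4).
Hamilton's rule: n·r·B > C  ⇒  n > C/(r·B) = 0.02/(0.25·0.0362) = 2.21.
The smallest integer exceeding 2.21 is 3.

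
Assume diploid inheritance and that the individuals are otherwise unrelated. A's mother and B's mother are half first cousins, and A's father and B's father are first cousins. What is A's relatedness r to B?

0.046875

Relatedness sums over independent paths through distinct common ancestors.
A and B are related in two ways: half second cousins through their mothers (r = 1/64) and second cousins through their fathers (r = 1/32).
r = 1/64 + 1/32 = 3/64 = 0.046875.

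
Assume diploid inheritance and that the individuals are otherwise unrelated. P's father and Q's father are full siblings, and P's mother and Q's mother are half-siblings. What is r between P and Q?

Wright's path rule: contributions from independent ancestry routes add.
P and Q are related in two ways: first cousins through their fathers (r = 1/8) and half first cousins through their mothers (r = 1/16).
r = 1/8 + 1/16 = 0.1875.

0.1875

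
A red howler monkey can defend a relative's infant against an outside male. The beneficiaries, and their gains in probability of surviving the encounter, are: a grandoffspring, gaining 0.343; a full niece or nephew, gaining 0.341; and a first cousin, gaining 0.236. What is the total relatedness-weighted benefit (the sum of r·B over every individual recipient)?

0.2005

r to a grandoffspring = 0.25 (two parent–offspring links: r = (1/2)^2 = 1/4).
r to a full niece or nephew = 1/4 (full aunt/uncle↔niece/nephew: two paths of length 3 through the shared grandparent pair: r = 2·(1/2)^3 = 1/4).
r to a first cousin = 0.125 (first cousins share one grandparent pair — two paths of length 4: r = 2·(1/2)^4 = 1/8).
Summing one r·B term per recipient: 1·0.25·0.343 + 1·0.25·0.341 + 1·0.125·0.236 = 0.2005.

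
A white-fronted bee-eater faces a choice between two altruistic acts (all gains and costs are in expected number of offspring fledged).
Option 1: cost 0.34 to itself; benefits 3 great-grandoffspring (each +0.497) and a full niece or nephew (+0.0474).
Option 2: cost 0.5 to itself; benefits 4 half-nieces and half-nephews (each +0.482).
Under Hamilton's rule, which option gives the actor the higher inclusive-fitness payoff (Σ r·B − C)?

Option 1

Option 1: r to a great-grandoffspring = 0.125.
Option 1: r to a full niece or nephew = 0.25.
Option 1: Σ r·B − C = (3·0.125·0.497 + 1·0.25·0.0474) − 0.34 = -0.141775.
Option 2: r to a half-niece or half-nephew = 0.125.
Option 2: Σ r·B − C = (4·0.125·0.482) − 0.5 = -0.259.
Option 1 has the higher net inclusive-fitness payoff.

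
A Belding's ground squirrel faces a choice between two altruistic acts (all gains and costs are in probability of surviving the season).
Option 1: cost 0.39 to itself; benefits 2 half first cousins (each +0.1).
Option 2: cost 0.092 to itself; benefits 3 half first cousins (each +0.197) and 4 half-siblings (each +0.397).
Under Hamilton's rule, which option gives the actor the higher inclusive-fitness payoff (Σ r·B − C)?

Option 2

Option 1: r to a half first cousin = 0.0625.
Option 1: Σ r·B − C = (2·0.0625·0.1) − 0.39 = -0.3775.
Option 2: r to a half first cousin = 0.0625.
Option 2: r to a half-sibling = 0.25.
Option 2: Σ r·B − C = (3·0.0625·0.197 + 4·0.25·0.397) − 0.092 = 0.3419375.
Option 2 has the higher net inclusive-fitness payoff.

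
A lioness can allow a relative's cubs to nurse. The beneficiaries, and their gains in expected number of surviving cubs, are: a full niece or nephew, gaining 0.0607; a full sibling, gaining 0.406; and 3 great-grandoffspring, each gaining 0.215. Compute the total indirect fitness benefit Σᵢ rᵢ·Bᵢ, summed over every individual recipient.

0.2988

r to a full niece or nephew = 1/4 (full aunt/uncle↔niece/nephew: two paths of length 3 through the shared grandparent pair: r = 2·(1/2)^3 = 1/4).
r to a full sibling = 1/2 (full sibs share both parents — two paths of length 2: r = 2·(1/2)^2 = 1/2).
r to a great-grandoffspring = 1/8 (three parent–offspring links: r = (1/2)^3 = 1/8).
Summing one r·B term per recipient: 1·0.25·0.0607 + 1·0.5·0.406 + 3·0.125·0.215 = 0.2988.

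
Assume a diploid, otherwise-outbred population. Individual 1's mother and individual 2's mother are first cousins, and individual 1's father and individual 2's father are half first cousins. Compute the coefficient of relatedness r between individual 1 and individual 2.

Independent pedigree routes through distinct common ancestors add.
Individual 1 and individual 2 are related in two ways: second cousins through their mothers (r = 1/32) and half second cousins through their fathers (r = 1/64).
r = 1/32 + 1/64 = 3/64 = 0.046875.

0.046875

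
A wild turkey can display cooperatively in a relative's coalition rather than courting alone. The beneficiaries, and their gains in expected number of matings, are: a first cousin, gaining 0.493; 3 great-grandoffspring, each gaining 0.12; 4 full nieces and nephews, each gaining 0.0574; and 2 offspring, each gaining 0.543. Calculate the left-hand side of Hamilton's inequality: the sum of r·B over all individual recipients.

r to a first cousin = 0.125 (first cousins share one grandparent pair — two paths of length 4: r = 2·(1/2)^4 = 1/8).
r to a great-grandoffspring = 1/8 (three parent–offspring links: r = (1/2)^3 = 1/8).
r to a full niece or nephew = 0.25 (full aunt/uncle↔niece/nephew: two paths of length 3 through the shared grandparent pair: r = 2·(1/2)^3 = 1/4).
r to an offspring = 0.5 (one parent–offspring link: r = (1/2)^1 = 1/2).
Summing one r·B term per recipient: 1·0.125·0.493 + 3·0.125·0.12 + 4·0.25·0.0574 + 2·0.5·0.543 = 0.707025.

0.707025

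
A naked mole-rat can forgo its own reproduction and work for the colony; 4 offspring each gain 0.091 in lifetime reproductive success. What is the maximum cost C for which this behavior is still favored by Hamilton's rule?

0.182

r to an offspring = 1/2 (one parent–offspring link: r = (1/2)^1 = 1/2).
Hamilton's rule: n·r·B > C, so the trait is favored while C < n·r·B = 4·0.5·0.091 = 0.182.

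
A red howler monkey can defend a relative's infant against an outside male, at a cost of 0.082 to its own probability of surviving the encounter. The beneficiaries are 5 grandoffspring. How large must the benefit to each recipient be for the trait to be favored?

0.0656

r to a grandoffspring = 0.25 (two parent–offspring links: r = (1/2)^2 = 1/4).
Hamilton's rule with n recipients of equal r: n·r·B > C, so B > C/(n·r) = 0.082/(5·0.25) = 0.0656.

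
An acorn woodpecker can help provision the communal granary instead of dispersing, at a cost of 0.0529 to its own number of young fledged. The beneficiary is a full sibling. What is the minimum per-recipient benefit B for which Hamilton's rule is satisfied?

0.1058

r to a full sibling = 1/2 (full sibs share both parents — two paths of length 2: r = 2·(1/2)^2 = 1/2).
Hamilton's rule with n recipients of equal r: n·r·B > C, so B > C/(n·r) = 0.0529/(1·0.5) = 0.1058.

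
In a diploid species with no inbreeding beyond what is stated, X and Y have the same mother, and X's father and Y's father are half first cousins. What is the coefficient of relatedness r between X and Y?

0.265625

Wright's path rule: contributions from independent ancestry routes add.
X and Y are related in two ways: half-sibs through their shared mother (r = 1/4) and half second cousins through their fathers (r = 1/64).
r = 1/4 + 1/64 = 17/64 = 0.265625.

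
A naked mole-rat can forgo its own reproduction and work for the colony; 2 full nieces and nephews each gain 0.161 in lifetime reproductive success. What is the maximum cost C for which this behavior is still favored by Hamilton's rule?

r to a full niece or nephew = 1/4 (full aunt/uncle↔niece/nephew: two paths of length 3 through the shared grandparent pair: r = 2·(1/2)^3 = 1/4).
Hamilton's rule: n·r·B > C, so the trait is favored while C < n·r·B = 2·0.25·0.161 = 0.0805.

0.0805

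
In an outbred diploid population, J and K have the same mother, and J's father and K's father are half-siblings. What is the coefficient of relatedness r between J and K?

0.3125

Independent pedigree routes through distinct common ancestors add.
J and K are related in two ways: half-sibs through their shared mother (r = 1/4) and half first cousins through their fathers (r = 1/16).
r = 1/4 + 1/16 = 5/16 = 0.3125.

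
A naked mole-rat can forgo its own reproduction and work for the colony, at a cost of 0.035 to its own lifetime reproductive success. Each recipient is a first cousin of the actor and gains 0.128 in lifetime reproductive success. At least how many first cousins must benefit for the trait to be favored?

3

r to a first cousin = 1/8 (first cousins share one grandparent pair — two paths of length 4: r = 2·(1/2)^4 = 1/8).
Hamilton's rule: n·r·B > C  ⇒  n > C/(r·B) = 0.035/(0.125·0.128) = 2.188.
The smallest integer exceeding 2.188 is 3.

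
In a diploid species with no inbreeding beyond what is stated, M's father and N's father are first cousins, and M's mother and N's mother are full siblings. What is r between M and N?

0.15625

Independent pedigree routes through distinct common ancestors add.
M and N are related in two ways: second cousins through their fathers (r = 1/32) and first cousins through their mothers (r = 1/8).
r = 1/32 + 1/8 = 0.15625.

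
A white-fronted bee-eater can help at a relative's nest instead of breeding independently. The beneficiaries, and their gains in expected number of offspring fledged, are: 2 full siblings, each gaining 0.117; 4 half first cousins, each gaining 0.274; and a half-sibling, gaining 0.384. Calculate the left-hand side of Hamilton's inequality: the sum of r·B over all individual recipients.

r to a full sibling = 0.5 (full sibs share both parents — two paths of length 2: r = 2·(1/2)^2 = 1/2).
r to a half first cousin = 0.0625 (half first cousins share one grandparent — one path of length 4: r = (1/2)^4 = 1/16).
r to a half-sibling = 1/4 (half-sibs share one parent — one path of length 2: r = (1/2)^2 = 1/4).
Summing one r·B term per recipient: 2·0.5·0.117 + 4·0.0625·0.274 + 1·0.25·0.384 = 0.2815.

0.2815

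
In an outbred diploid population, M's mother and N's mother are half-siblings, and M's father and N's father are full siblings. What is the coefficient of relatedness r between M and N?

Independent pedigree routes through distinct common ancestors add.
M and N are related in two ways: half first cousins through their mothers (r = 1/16) and first cousins through their fathers (r = 1/8).
r = 1/16 + 1/8 = 3/16 = 0.1875.

0.1875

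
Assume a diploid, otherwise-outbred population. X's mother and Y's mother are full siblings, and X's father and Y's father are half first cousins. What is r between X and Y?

With two independent routes of shared ancestry, r is the sum of the two contributions.
X and Y are related in two ways: first cousins through their mothers (r = 1/8) and half second cousins through their fathers (r = 1/64).
r = 1/8 + 1/64 = 0.140625.

0.140625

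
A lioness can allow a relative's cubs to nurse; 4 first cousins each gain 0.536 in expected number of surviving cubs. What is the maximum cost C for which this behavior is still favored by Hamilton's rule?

r to a first cousin = 1/8 (first cousins share one grandparent pair — two paths of length 4: r = 2·(1/2)^4 = 1/8).
Hamilton's rule: n·r·B > C, so the trait is favored while C < n·r·B = 4·0.125·0.536 = 0.268.

0.268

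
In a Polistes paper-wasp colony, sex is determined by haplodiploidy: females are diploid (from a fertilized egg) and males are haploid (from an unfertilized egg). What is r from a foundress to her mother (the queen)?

One meiotic link between diploid queen and diploid daughter: r = 1/2.

0.5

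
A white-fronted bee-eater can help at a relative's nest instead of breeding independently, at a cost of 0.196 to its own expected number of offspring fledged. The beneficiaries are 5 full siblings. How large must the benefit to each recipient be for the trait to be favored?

0.0784

r to a full sibling = 1/2 (full sibs share both parents — two paths of length 2: r = 2·(1/2)^2 = 1/2).
Hamilton's rule with n recipients of equal r: n·r·B > C, so B > C/(n·r) = 0.196/(5·0.5) = 0.0784.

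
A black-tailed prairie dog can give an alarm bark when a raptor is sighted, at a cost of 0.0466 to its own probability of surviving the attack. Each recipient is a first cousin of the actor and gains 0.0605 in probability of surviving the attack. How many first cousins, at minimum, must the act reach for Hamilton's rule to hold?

7

r to a first cousin = 0.125 (first cousins share one grandparent pair — two paths of length 4: r = 2·(1/2)^4 = 1/8).
Hamilton's rule: n·r·B > C  ⇒  n > C/(r·B) = 0.0466/(0.125·0.0605) = 6.162.
The smallest integer exceeding 6.162 is 7.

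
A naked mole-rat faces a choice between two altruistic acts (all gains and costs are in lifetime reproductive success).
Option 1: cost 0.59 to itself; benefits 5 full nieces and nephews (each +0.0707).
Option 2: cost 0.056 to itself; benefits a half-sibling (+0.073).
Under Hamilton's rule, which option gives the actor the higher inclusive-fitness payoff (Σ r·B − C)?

Option 2

Option 1: r to a full niece or nephew = 0.25.
Option 1: Σ r·B − C = (5·0.25·0.0707) − 0.59 = -0.501625.
Option 2: r to a half-sibling = 0.25.
Option 2: Σ r·B − C = (1·0.25·0.073) − 0.056 = -0.03775.
Option 2 has the higher net inclusive-fitness payoff.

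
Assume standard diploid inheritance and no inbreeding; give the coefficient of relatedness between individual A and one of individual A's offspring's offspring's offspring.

Each parent–offspring link contributes a factor of 1/2, and independent paths through distinct common ancestors add.
Three parent–offspring links: r = (1/2)^3 = 1/8.

0.125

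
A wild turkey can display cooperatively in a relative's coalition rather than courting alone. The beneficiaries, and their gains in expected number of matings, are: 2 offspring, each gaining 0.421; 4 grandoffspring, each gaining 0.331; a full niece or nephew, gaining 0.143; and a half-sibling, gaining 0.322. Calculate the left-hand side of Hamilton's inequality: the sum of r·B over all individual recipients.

r to an offspring = 1/2 (one parent–offspring link: r = (1/2)^1 = 1/2).
r to a grandoffspring = 1/4 (two parent–offspring links: r = (1/2)^2 = 1/4).
r to a full niece or nephew = 0.25 (full aunt/uncle↔niece/nephew: two paths of length 3 through the shared grandparent pair: r = 2·(1/2)^3 = 1/4).
r to a half-sibling = 1/4 (half-sibs share one parent — one path of length 2: r = (1/2)^2 = 1/4).
Summing one r·B term per recipient: 2·0.5·0.421 + 4·0.25·0.331 + 1·0.25·0.143 + 1·0.25·0.322 = 0.86825.

0.86825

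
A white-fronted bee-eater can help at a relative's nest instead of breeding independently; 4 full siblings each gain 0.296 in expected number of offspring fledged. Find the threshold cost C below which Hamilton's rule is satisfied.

0.592

r to a full sibling = 1/2 (full sibs share both parents — two paths of length 2: r = 2·(1/2)^2 = 1/2).
Hamilton's rule: n·r·B > C, so the trait is favored while C < n·r·B = 4·0.5·0.296 = 0.592.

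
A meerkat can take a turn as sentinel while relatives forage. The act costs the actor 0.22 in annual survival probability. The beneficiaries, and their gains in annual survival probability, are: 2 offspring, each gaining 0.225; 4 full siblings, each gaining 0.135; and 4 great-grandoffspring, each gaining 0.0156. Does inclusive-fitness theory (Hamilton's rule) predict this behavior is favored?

Hamilton's rule: the trait is favored when the sum of r·B over every recipient exceeds the actor's cost C.
r to an offspring = 0.5 (one parent–offspring link: r = (1/2)^1 = 1/2).
r to a full sibling = 0.5 (full sibs share both parents — two paths of length 2: r = 2·(1/2)^2 = 1/2).
r to a great-grandoffspring = 0.125 (three parent–offspring links: r = (1/2)^3 = 1/8).
Summing one r·B term per recipient: 2·0.5·0.225 + 4·0.5·0.135 + 4·0.125·0.0156 = 0.5028.
0.5028 > 0.22: the indirect benefit exceeds the cost.

Yes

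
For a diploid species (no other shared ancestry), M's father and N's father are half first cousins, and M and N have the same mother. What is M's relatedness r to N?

Relatedness sums over independent paths through distinct common ancestors.
M and N are related in two ways: half second cousins through their fathers (r = 1/64) and half-sibs through their shared mother (r = 1/4).
r = 1/64 + 1/4 = 0.265625.

0.265625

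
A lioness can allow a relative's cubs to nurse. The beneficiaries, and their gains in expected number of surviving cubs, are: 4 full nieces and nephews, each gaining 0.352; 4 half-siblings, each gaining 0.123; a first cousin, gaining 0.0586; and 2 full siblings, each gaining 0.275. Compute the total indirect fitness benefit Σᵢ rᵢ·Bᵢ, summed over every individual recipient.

r to a full niece or nephew = 1/4 (full aunt/uncle↔niece/nephew: two paths of length 3 through the shared grandparent pair: r = 2·(1/2)^3 = 1/4).
r to a half-sibling = 1/4 (half-sibs share one parent — one path of length 2: r = (1/2)^2 = 1/4).
r to a first cousin = 1/8 (first cousins share one grandparent pair — two paths of length 4: r = 2·(1/2)^4 = 1/8).
r to a full sibling = 1/2 (full sibs share both parents — two paths of length 2: r = 2·(1/2)^2 = 1/2).
Summing one r·B term per recipient: 4·0.25·0.352 + 4·0.25·0.123 + 1·0.125·0.0586 + 2·0.5·0.275 = 0.757325.

0.757325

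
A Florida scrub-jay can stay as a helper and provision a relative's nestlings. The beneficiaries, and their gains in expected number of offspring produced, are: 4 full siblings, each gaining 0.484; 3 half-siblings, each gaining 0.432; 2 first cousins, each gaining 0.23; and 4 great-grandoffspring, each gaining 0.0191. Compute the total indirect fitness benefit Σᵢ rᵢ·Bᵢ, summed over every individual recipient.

r to a full sibling = 0.5 (full sibs share both parents — two paths of length 2: r = 2·(1/2)^2 = 1/2).
r to a half-sibling = 0.25 (half-sibs share one parent — one path of length 2: r = (1/2)^2 = 1/4).
r to a first cousin = 0.125 (first cousins share one grandparent pair — two paths of length 4: r = 2·(1/2)^4 = 1/8).
r to a great-grandoffspring = 1/8 (three parent–offspring links: r = (1/2)^3 = 1/8).
Summing one r·B term per recipient: 4·0.5·0.484 + 3·0.25·0.432 + 2·0.125·0.23 + 4·0.125·0.0191 = 1.35905.

1.35905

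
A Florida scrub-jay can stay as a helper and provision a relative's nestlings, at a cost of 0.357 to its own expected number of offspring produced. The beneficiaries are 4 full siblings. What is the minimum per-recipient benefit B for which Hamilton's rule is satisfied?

r to a full sibling = 0.5 (full sibs share both parents — two paths of length 2: r = 2·(1/2)^2 = 1/2).
Hamilton's rule with n recipients of equal r: n·r·B > C, so B > C/(n·r) = 0.357/(4·0.5) = 0.1785.

0.1785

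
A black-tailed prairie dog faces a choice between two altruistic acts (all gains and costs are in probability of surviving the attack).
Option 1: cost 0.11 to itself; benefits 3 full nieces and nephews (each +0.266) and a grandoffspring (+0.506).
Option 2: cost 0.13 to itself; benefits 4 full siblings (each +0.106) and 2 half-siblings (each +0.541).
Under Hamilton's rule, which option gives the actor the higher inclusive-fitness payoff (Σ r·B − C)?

Option 1: r to a full niece or nephew = 0.25.
Option 1: r to a grandoffspring = 0.25.
Option 1: Σ r·B − C = (3·0.25·0.266 + 1·0.25·0.506) − 0.11 = 0.216.
Option 2: r to a full sibling = 0.5.
Option 2: r to a half-sibling = 0.25.
Option 2: Σ r·B − C = (4·0.5·0.106 + 2·0.25·0.541) − 0.13 = 0.3525.
Option 2 has the higher net inclusive-fitness payoff.

Option 2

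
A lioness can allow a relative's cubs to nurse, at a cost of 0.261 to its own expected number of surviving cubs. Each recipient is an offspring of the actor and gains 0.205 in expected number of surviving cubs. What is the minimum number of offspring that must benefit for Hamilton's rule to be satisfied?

r to an offspring = 0.5 (one parent–offspring link: r = (1/2)^1 = 1/2).
Hamilton's rule: n·r·B > C  ⇒  n > C/(r·B) = 0.261/(0.5·0.205) = 2.546.
The smallest integer exceeding 2.546 is 3.

3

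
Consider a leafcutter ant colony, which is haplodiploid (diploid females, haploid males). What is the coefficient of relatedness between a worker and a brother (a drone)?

Her haploid brother carries none of their father's genes and a random half of their mother's genome; that half matches the maternal half of her own genome with probability 1/2: r = 1/2 · 1/2 = 1/4.

0.25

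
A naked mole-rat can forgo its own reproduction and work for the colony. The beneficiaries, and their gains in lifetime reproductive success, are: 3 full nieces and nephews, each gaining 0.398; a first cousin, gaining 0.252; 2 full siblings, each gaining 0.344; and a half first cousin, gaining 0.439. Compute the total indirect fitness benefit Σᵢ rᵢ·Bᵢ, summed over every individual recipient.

r to a full niece or nephew = 0.25 (full aunt/uncle↔niece/nephew: two paths of length 3 through the shared grandparent pair: r = 2·(1/2)^3 = 1/4).
r to a first cousin = 0.125 (first cousins share one grandparent pair — two paths of length 4: r = 2·(1/2)^4 = 1/8).
r to a full sibling = 0.5 (full sibs share both parents — two paths of length 2: r = 2·(1/2)^2 = 1/2).
r to a half first cousin = 0.0625 (half first cousins share one grandparent — one path of length 4: r = (1/2)^4 = 1/16).
Summing one r·B term per recipient: 3·0.25·0.398 + 1·0.125·0.252 + 2·0.5·0.344 + 1·0.0625·0.439 = 0.7014375.

0.7014375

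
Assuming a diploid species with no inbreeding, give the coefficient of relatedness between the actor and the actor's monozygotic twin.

1

Each parent–offspring link contributes a factor of 1/2, and independent paths through distinct common ancestors add.
Monozygotic twins share every allele identical by descent: r = 1.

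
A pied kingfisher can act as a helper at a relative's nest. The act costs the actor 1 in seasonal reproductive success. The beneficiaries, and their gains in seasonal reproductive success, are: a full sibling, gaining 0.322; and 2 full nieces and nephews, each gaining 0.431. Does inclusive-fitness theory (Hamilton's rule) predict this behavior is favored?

Hamilton's rule: the trait is favored when the sum of r·B over every recipient exceeds the actor's cost C.
r to a full sibling = 0.5 (full sibs share both parents — two paths of length 2: r = 2·(1/2)^2 = 1/2).
r to a full niece or nephew = 0.25 (full aunt/uncle↔niece/nephew: two paths of length 3 through the shared grandparent pair: r = 2·(1/2)^3 = 1/4).
Summing one r·B term per recipient: 1·0.5·0.322 + 2·0.25·0.431 = 0.3765.
0.3765 < 1: the indirect benefit is less than the cost.

No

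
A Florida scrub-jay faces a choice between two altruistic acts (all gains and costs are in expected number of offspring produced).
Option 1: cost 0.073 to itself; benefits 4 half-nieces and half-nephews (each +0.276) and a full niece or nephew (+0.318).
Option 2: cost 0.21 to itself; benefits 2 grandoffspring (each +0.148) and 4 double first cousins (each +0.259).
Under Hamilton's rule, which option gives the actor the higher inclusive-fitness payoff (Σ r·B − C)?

Option 1

Option 1: r to a half-niece or half-nephew = 0.125.
Option 1: r to a full niece or nephew = 0.25.
Option 1: Σ r·B − C = (4·0.125·0.276 + 1·0.25·0.318) − 0.073 = 0.1445.
Option 2: r to a grandoffspring = 0.25.
Option 2: r to a double first cousin = 0.25.
Option 2: Σ r·B − C = (2·0.25·0.148 + 4·0.25·0.259) − 0.21 = 0.123.
Option 1 has the higher net inclusive-fitness payoff.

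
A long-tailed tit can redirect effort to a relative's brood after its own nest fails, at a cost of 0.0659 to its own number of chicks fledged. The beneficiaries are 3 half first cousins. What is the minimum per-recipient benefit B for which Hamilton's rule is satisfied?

r to a half first cousin = 0.0625 (half first cousins share one grandparent — one path of length 4: r = (1/2)^4 = 1/16).
Hamilton's rule with n recipients of equal r: n·r·B > C, so B > C/(n·r) = 0.0659/(3·0.0625) = 0.3515.

0.3515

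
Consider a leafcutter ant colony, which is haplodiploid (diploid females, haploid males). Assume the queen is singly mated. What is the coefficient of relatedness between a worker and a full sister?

0.75

Haplodiploid full sisters inherit their father's entire haploid genome identically (contributing 1/2) and on average half of their mother's contribution (1/2 · 1/2 = 1/4); r = 1/2 + 1/4 = 3/4.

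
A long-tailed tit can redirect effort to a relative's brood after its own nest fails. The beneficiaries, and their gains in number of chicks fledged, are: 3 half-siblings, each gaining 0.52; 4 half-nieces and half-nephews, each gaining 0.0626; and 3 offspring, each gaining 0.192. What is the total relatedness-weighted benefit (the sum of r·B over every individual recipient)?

0.7093

r to a half-sibling = 1/4 (half-sibs share one parent — one path of length 2: r = (1/2)^2 = 1/4).
r to a half-niece or half-nephew = 1/8 (half-aunt/uncle↔niece/nephew: one path of length 3: r = (1/2)^3 = 1/8).
r to an offspring = 0.5 (one parent–offspring link: r = (1/2)^1 = 1/2).
Summing one r·B term per recipient: 3·0.25·0.52 + 4·0.125·0.0626 + 3·0.5·0.192 = 0.7093.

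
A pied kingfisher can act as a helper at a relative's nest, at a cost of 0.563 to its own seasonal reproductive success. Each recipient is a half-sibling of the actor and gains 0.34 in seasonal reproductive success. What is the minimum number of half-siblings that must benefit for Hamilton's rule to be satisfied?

7

r to a half-sibling = 1/4 (half-sibs share one parent — one path of length 2: r = (1/2)^2 = 1/4).
Hamilton's rule: n·r·B > C  ⇒  n > C/(r·B) = 0.563/(0.25·0.34) = 6.624.
The smallest integer exceeding 6.624 is 7.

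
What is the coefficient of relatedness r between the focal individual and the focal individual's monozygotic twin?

Each parent–offspring link contributes a factor of 1/2, and independent paths through distinct common ancestors add.
Monozygotic twins share every allele identical by descent: r = 1.

1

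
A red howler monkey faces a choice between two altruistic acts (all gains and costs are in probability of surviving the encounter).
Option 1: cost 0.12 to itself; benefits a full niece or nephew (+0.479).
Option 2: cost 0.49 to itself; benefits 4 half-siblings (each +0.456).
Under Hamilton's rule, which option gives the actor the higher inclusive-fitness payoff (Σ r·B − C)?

Option 1

Option 1: r to a full niece or nephew = 0.25.
Option 1: Σ r·B − C = (1·0.25·0.479) − 0.12 = -0.00025.
Option 2: r to a half-sibling = 0.25.
Option 2: Σ r·B − C = (4·0.25·0.456) − 0.49 = -0.034.
Option 1 has the higher net inclusive-fitness payoff.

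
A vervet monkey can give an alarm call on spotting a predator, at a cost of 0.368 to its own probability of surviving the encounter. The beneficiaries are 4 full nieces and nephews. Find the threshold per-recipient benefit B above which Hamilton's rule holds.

r to a full niece or nephew = 1/4 (full aunt/uncle↔niece/nephew: two paths of length 3 through the shared grandparent pair: r = 2·(1/2)^3 = 1/4).
Hamilton's rule with n recipients of equal r: n·r·B > C, so B > C/(n·r) = 0.368/(4·0.25) = 0.368.

0.368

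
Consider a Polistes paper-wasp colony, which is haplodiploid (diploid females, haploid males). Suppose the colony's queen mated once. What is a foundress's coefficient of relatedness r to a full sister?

Haplodiploid full sisters inherit their father's entire haploid genome identically (contributing 1/2) and on average half of their mother's contribution (1/2 · 1/2 = 1/4); r = 1/2 + 1/4 = 3/4.

0.75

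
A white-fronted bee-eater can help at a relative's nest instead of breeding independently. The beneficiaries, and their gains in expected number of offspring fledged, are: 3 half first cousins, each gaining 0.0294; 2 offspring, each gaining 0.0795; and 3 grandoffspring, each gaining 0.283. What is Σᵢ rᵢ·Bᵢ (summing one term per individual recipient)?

r to a half first cousin = 0.0625 (half first cousins share one grandparent — one path of length 4: r = (1/2)^4 = 1/16).
r to an offspring = 1/2 (one parent–offspring link: r = (1/2)^1 = 1/2).
r to a grandoffspring = 0.25 (two parent–offspring links: r = (1/2)^2 = 1/4).
Summing one r·B term per recipient: 3·0.0625·0.0294 + 2·0.5·0.0795 + 3·0.25·0.283 = 0.2972625.

0.2972625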